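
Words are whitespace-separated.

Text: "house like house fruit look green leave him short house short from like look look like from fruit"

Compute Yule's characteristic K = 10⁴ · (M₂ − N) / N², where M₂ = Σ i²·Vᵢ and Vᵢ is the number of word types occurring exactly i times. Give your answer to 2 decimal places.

740.74

Frequencies: house:3, like:3, look:3, fruit:2, short:2, from:2, green:1, leave:1, him:1
N = 18. Frequency spectrum: V_1=3, V_2=3, V_3=3
M₂ = 1²·3 + 2²·3 + 3²·3 = 42
K = 10000 × (42 − 18) / 18² = 740.74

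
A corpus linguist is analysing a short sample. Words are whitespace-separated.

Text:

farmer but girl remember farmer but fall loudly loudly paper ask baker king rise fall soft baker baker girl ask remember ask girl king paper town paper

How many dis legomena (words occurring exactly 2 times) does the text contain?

6

Frequencies: girl:3, paper:3, ask:3, baker:3, farmer:2, but:2, remember:2, fall:2, loudly:2, king:2, rise:1, soft:1, town:1
Words with frequency 2: but, fall, farmer, king, loudly, remember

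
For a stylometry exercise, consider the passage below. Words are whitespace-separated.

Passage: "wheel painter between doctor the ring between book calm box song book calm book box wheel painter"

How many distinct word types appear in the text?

Distinct types: {between, book, box, calm, doctor, painter, ring, song, the, wheel}
V = 10

10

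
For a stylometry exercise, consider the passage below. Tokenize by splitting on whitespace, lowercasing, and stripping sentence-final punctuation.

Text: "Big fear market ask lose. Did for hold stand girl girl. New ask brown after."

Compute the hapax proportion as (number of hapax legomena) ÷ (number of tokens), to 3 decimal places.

0.733

Frequencies: ask:2, girl:2, big:1, fear:1, market:1, lose:1, did:1, for:1, hold:1, stand:1, new:1, brown:1, after:1
Hapax count = 11; token count = 15.
Ratio = 11 / 15 = 0.733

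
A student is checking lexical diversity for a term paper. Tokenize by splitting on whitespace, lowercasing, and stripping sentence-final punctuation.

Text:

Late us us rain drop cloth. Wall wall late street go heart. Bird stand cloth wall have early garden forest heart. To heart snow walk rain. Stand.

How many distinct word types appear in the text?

Distinct types: {bird, cloth, drop, early, forest, garden, go, have, heart, late, rain, snow, stand, street, to, us, walk, wall}
V = 18

18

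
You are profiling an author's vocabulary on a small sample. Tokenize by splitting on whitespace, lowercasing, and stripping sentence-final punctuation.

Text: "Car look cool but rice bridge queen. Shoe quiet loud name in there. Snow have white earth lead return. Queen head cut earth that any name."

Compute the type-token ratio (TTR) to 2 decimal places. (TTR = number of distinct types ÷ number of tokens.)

N = 26 tokens, V = 23 types.
TTR = V / N = 23 / 26 = 0.88

0.88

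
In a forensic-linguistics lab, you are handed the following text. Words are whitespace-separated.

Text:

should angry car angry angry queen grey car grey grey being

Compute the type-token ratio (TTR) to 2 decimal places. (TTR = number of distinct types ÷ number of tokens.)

N = 11 tokens, V = 6 types.
TTR = V / N = 6 / 11 = 0.55

0.55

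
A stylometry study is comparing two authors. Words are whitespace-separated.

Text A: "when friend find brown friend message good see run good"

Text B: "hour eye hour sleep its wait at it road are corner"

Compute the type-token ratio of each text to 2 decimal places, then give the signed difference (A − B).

-0.11

TTR(A) = 8/10 = 0.80
TTR(B) = 10/11 = 0.91
Difference = 0.80 − 0.91 = -0.11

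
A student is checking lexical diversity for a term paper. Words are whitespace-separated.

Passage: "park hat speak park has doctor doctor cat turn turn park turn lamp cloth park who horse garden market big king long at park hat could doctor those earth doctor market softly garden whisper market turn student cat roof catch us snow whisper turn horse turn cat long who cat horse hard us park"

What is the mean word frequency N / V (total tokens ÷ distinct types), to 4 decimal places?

N = 54 tokens, V = 28 types.
Mean frequency = N / V = 54 / 28 = 1.9286

1.9286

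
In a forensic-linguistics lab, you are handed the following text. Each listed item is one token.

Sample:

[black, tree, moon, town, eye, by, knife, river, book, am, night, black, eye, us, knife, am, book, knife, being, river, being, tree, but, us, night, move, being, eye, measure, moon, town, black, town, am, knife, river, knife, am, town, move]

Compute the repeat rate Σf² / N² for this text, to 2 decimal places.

Frequencies: knife:5, town:4, am:4, black:3, eye:3, river:3, being:3, tree:2, moon:2, book:2, night:2, us:2, move:2, by:1, but:1, measure:1
Σf² = 120; N² = 1600
Repeat rate = 120 / 1600 = 0.08

0.08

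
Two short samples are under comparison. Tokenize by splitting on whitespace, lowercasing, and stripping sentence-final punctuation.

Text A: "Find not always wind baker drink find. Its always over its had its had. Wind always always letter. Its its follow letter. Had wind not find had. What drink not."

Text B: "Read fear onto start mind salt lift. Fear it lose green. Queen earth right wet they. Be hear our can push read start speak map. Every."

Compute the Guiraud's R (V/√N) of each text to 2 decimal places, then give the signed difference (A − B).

A: V=12, N=30, R=2.19
B: V=23, N=26, R=4.51
Difference = 2.19 − 4.51 = -2.32

-2.32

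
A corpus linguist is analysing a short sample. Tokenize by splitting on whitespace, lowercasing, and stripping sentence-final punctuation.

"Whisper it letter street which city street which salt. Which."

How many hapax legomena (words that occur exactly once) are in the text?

Frequencies: which:3, street:2, whisper:1, it:1, letter:1, city:1, salt:1
Hapax (freq=1): city, it, letter, salt, whisper

5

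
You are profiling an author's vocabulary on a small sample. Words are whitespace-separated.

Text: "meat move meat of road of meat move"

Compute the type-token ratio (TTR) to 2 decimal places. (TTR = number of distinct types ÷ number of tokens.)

N = 8 tokens, V = 4 types.
TTR = V / N = 4 / 8 = 0.50

0.50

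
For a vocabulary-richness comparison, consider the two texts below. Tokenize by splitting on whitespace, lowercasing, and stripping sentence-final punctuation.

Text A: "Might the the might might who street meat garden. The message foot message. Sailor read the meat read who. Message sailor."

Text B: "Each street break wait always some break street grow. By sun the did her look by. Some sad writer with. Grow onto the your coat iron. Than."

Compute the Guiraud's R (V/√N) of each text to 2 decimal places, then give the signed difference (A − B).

A: V=10, N=21, R=2.18
B: V=21, N=27, R=4.04
Difference = 2.18 − 4.04 = -1.86

-1.86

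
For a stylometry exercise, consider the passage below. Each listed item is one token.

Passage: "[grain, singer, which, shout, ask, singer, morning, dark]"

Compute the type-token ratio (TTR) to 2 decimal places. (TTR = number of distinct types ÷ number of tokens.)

N = 8 tokens, V = 7 types.
TTR = V / N = 7 / 8 = 0.88

0.88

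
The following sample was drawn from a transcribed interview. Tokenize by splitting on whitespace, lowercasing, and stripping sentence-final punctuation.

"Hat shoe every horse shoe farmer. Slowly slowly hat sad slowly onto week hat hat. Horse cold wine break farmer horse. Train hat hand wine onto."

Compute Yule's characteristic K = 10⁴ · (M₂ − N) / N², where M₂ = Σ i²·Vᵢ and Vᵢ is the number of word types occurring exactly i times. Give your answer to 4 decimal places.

591.7160

Frequencies: hat:5, horse:3, slowly:3, shoe:2, farmer:2, onto:2, wine:2, every:1, sad:1, week:1, cold:1, break:1, train:1, hand:1
N = 26. Frequency spectrum: V_1=7, V_2=4, V_3=2, V_5=1
M₂ = 1²·7 + 2²·4 + 3²·2 + 5²·1 = 66
K = 10000 × (66 − 26) / 26² = 591.7160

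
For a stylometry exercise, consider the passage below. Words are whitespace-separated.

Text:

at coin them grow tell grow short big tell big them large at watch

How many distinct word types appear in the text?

Distinct types: {at, big, coin, grow, large, short, tell, them, watch}
V = 9

9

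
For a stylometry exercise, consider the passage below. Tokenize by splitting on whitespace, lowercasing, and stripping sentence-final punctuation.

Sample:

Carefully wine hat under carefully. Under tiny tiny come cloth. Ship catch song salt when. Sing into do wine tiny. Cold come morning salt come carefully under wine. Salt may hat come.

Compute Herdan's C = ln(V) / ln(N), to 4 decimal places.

N = 32, V = 18.
ln(V) = 2.890372, ln(N) = 3.465736
C = 2.890372 / 3.465736 = 0.8340

0.8340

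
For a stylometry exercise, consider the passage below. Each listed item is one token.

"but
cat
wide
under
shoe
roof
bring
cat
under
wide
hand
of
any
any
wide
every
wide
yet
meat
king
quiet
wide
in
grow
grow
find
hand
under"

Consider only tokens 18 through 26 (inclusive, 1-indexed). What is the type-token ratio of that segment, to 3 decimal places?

0.889

Segment tokens 18–26: yet, meat, king, quiet, wide, in, grow, grow, find
Segment N = 9, segment V = 8.
TTR = 8 / 9 = 0.889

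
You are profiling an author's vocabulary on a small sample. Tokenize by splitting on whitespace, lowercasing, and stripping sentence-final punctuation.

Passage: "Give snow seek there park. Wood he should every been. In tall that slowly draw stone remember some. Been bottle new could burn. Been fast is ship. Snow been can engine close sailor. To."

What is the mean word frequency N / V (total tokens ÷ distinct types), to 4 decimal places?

N = 34 tokens, V = 30 types.
Mean frequency = N / V = 34 / 30 = 1.1333

1.1333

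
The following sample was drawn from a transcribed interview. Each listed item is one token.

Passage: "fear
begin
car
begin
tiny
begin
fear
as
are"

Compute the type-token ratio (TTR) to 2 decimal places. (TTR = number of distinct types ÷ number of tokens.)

0.67

N = 9 tokens, V = 6 types.
TTR = V / N = 6 / 9 = 0.67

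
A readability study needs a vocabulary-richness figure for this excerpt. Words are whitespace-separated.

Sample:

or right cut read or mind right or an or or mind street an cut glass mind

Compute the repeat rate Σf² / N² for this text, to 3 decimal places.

0.170

Frequencies: or:5, mind:3, right:2, cut:2, an:2, read:1, street:1, glass:1
Σf² = 49; N² = 289
Repeat rate = 49 / 289 = 0.170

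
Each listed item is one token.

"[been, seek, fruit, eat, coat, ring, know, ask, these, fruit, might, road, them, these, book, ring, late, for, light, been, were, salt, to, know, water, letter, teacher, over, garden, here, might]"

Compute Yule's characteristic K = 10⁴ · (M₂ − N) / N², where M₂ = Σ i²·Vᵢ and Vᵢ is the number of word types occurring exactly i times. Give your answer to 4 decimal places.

124.8699

Frequencies: been:2, fruit:2, ring:2, know:2, these:2, might:2, seek:1, eat:1, coat:1, ask:1, road:1, them:1, book:1, late:1, for:1, light:1, were:1, salt:1, to:1, water:1, … (5 more, each freq 1)
N = 31. Frequency spectrum: V_1=19, V_2=6
M₂ = 1²·19 + 2²·6 = 43
K = 10000 × (43 − 31) / 31² = 124.8699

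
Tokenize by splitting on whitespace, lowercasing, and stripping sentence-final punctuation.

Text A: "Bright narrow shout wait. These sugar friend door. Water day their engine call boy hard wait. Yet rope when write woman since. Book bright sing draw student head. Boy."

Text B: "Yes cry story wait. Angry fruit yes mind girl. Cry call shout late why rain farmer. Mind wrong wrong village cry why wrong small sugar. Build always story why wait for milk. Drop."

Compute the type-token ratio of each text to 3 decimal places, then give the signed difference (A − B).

0.200

TTR(A) = 26/29 = 0.897
TTR(B) = 23/33 = 0.697
Difference = 0.897 − 0.697 = 0.200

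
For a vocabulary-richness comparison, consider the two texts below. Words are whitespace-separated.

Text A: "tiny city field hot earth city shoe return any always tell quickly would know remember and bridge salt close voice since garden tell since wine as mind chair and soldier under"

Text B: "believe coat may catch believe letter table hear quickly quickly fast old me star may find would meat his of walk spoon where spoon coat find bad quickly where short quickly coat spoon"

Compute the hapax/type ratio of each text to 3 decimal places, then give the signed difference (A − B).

A: hapax=23, V=27, ratio=0.852
B: hapax=15, V=22, ratio=0.682
Difference = 0.852 − 0.682 = 0.170

0.170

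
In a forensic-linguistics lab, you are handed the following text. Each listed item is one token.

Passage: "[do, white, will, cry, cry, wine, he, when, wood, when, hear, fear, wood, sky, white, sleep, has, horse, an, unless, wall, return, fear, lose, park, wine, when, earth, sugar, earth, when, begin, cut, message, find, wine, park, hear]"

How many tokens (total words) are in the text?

38

Tokens: do, white, will, cry, cry, wine, he, when, wood, when, hear, fear, wood, sky, white, sleep, has, horse, an, unless, wall, return, fear, lose, park, wine, when, earth, sugar, earth, when, begin, cut, message, find, wine, park, hear
N = 38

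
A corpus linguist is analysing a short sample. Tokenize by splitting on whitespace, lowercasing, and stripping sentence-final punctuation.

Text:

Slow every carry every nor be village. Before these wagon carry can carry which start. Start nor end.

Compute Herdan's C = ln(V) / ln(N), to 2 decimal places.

0.89

N = 18, V = 13.
ln(V) = 2.564949, ln(N) = 2.890372
C = 2.564949 / 2.890372 = 0.89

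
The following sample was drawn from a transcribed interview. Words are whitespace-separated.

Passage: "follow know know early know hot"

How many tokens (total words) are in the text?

6

Tokens: follow, know, know, early, know, hot
N = 6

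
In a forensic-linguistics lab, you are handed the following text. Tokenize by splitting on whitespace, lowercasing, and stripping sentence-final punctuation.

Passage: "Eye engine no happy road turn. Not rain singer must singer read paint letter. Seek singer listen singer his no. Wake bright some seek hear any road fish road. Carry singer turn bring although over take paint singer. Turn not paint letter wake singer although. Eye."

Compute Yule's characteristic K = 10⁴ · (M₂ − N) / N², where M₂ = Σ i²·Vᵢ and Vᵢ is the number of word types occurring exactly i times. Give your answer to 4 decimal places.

Frequencies: singer:7, road:3, turn:3, paint:3, eye:2, no:2, not:2, letter:2, seek:2, wake:2, although:2, engine:1, happy:1, rain:1, must:1, read:1, listen:1, his:1, bright:1, some:1, … (7 more, each freq 1)
N = 46. Frequency spectrum: V_1=16, V_2=7, V_3=3, V_7=1
M₂ = 1²·16 + 2²·7 + 3²·3 + 7²·1 = 120
K = 10000 × (120 − 46) / 46² = 349.7164

349.7164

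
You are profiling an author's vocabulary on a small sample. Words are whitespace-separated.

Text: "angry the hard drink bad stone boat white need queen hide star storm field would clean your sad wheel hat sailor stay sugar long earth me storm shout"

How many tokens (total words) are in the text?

Tokens: angry, the, hard, drink, bad, stone, boat, white, need, queen, hide, star, storm, field, would, clean, your, sad, wheel, hat, sailor, stay, sugar, long, earth, me, storm, shout
N = 28

28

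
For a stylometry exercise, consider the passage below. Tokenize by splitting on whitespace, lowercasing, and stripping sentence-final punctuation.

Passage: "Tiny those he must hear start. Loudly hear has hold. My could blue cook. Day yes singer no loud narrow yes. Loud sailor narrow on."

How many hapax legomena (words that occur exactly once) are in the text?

17

Frequencies: hear:2, yes:2, loud:2, narrow:2, tiny:1, those:1, he:1, must:1, start:1, loudly:1, has:1, hold:1, my:1, could:1, blue:1, cook:1, day:1, singer:1, no:1, sailor:1, … (1 more, each freq 1)
Hapax (freq=1): blue, cook, could, day, has, he, hold, loudly, must, my, no, on, sailor, singer, start, those, tiny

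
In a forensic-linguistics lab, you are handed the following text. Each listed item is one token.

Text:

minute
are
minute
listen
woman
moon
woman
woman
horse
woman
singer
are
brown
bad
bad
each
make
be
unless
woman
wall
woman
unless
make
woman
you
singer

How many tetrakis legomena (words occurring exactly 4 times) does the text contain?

Frequencies: woman:7, minute:2, are:2, singer:2, bad:2, make:2, unless:2, listen:1, moon:1, horse:1, brown:1, each:1, be:1, wall:1, you:1
Words with frequency 4: (none)

0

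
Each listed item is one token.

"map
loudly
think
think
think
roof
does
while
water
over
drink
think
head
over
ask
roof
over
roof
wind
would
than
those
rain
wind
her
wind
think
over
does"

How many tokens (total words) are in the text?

29

Tokens: map, loudly, think, think, think, roof, does, while, water, over, drink, think, head, over, ask, roof, over, roof, wind, would, than, those, rain, wind, her, wind, think, over, does
N = 29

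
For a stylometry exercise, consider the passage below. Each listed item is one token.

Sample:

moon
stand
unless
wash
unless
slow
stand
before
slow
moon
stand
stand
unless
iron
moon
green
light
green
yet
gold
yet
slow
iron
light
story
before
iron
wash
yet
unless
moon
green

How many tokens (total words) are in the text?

Tokens: moon, stand, unless, wash, unless, slow, stand, before, slow, moon, stand, stand, unless, iron, moon, green, light, green, yet, gold, yet, slow, iron, light, story, before, iron, wash, yet, unless, moon, green
N = 32

32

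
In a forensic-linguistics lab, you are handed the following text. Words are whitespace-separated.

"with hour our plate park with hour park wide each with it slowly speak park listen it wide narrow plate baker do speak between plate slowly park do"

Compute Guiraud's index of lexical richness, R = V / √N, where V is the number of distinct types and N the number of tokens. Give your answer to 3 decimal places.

N = 28, V = 15.
√N = 5.291503
R = 15 / 5.291503 = 2.835

2.835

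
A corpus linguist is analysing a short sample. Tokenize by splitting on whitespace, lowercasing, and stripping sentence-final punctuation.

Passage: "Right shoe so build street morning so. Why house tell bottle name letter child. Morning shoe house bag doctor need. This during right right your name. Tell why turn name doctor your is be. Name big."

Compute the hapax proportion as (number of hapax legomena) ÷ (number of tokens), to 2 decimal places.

0.36

Frequencies: name:4, right:3, shoe:2, so:2, morning:2, why:2, house:2, tell:2, doctor:2, your:2, build:1, street:1, bottle:1, letter:1, child:1, bag:1, need:1, this:1, during:1, turn:1, … (3 more, each freq 1)
Hapax count = 13; token count = 36.
Ratio = 13 / 36 = 0.36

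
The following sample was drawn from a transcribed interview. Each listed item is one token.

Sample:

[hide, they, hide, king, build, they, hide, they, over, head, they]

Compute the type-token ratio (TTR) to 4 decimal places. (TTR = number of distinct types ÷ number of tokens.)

N = 11 tokens, V = 6 types.
TTR = V / N = 6 / 11 = 0.5455

0.5455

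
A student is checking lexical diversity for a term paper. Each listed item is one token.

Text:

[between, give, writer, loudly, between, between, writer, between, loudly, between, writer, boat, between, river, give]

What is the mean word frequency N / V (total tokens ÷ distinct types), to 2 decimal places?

2.50

N = 15 tokens, V = 6 types.
Mean frequency = N / V = 15 / 6 = 2.50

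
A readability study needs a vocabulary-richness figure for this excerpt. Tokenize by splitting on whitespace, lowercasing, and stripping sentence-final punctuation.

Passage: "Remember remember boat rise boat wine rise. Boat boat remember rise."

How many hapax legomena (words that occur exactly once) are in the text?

Frequencies: boat:4, remember:3, rise:3, wine:1
Hapax (freq=1): wine

1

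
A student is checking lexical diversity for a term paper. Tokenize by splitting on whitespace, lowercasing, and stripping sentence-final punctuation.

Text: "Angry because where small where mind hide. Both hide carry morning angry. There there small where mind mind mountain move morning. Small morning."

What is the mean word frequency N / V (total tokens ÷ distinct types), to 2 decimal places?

1.92

N = 23 tokens, V = 12 types.
Mean frequency = N / V = 23 / 12 = 1.92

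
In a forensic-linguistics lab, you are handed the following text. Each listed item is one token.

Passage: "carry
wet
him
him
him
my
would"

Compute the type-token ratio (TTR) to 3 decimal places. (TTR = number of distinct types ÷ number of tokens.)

0.714

N = 7 tokens, V = 5 types.
TTR = V / N = 5 / 7 = 0.714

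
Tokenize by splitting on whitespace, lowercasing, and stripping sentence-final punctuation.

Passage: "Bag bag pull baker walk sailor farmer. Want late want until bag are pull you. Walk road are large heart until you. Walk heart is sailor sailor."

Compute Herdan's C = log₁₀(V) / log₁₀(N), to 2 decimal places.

0.82

N = 27, V = 15.
log₁₀(V) = 1.176091, log₁₀(N) = 1.431364
C = 1.176091 / 1.431364 = 0.82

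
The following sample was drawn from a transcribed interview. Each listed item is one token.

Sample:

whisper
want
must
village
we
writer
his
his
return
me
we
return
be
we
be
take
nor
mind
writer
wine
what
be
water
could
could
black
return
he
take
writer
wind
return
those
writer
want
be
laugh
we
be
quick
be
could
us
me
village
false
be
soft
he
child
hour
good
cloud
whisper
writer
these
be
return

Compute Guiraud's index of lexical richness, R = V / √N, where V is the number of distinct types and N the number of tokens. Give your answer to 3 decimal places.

4.070

N = 58, V = 31.
√N = 7.615773
R = 31 / 7.615773 = 4.070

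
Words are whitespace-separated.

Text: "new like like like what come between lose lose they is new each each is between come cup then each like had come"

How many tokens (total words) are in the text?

23

Tokens: new, like, like, like, what, come, between, lose, lose, they, is, new, each, each, is, between, come, cup, then, each, like, had, come
N = 23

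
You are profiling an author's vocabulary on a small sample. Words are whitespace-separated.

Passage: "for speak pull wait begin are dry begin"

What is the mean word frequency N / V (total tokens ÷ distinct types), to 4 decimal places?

1.1429

N = 8 tokens, V = 7 types.
Mean frequency = N / V = 8 / 7 = 1.1429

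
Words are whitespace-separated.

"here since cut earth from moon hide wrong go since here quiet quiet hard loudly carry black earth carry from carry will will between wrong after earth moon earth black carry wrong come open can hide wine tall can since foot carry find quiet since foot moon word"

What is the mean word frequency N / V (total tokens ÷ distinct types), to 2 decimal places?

N = 48 tokens, V = 25 types.
Mean frequency = N / V = 48 / 25 = 1.92

1.92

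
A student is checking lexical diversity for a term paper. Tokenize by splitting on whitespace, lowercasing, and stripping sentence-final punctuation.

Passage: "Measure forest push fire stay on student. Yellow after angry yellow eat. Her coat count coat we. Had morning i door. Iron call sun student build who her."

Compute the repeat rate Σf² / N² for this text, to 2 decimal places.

Frequencies: student:2, yellow:2, her:2, coat:2, measure:1, forest:1, push:1, fire:1, stay:1, on:1, after:1, angry:1, eat:1, count:1, we:1, had:1, morning:1, i:1, door:1, iron:1, … (4 more, each freq 1)
Σf² = 36; N² = 784
Repeat rate = 36 / 784 = 0.05

0.05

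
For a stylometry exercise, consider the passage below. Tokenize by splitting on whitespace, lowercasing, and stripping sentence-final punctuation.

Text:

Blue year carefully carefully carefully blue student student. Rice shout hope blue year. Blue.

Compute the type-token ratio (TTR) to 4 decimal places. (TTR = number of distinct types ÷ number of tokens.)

N = 14 tokens, V = 7 types.
TTR = V / N = 7 / 14 = 0.5000

0.5000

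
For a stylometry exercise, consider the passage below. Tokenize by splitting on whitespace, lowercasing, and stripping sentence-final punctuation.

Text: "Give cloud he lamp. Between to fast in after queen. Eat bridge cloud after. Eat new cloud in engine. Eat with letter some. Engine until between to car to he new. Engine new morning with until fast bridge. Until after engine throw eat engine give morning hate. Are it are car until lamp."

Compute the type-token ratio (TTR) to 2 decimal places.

N = 53 tokens, V = 24 types.
TTR = V / N = 24 / 53 = 0.45

0.45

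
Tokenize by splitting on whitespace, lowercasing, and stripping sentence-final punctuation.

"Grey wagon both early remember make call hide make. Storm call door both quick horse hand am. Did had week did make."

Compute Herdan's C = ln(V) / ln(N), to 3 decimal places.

N = 22, V = 17.
ln(V) = 2.833213, ln(N) = 3.091042
C = 2.833213 / 3.091042 = 0.917

0.917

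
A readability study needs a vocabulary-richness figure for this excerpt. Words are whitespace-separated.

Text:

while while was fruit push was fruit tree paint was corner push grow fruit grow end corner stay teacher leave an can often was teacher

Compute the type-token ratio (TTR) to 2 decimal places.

0.60

N = 25 tokens, V = 15 types.
TTR = V / N = 15 / 25 = 0.60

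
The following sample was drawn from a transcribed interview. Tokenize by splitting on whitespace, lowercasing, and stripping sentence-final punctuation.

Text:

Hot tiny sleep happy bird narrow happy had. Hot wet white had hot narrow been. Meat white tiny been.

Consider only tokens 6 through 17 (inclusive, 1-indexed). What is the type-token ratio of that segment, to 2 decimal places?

0.67

Segment tokens 6–17: narrow, happy, had, hot, wet, white, had, hot, narrow, been, meat, white
Segment N = 12, segment V = 8.
TTR = 8 / 12 = 0.67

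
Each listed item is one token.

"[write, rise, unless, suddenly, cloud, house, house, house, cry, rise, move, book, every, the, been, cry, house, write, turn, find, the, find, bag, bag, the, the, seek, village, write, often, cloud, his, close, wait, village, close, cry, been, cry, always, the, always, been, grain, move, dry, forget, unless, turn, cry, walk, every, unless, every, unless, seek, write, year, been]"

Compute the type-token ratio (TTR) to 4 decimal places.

0.4576

N = 59 tokens, V = 27 types.
TTR = V / N = 27 / 59 = 0.4576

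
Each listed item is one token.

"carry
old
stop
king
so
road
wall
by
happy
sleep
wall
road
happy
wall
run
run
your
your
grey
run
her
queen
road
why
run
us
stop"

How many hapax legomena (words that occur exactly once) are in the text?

11

Frequencies: run:4, road:3, wall:3, stop:2, happy:2, your:2, carry:1, old:1, king:1, so:1, by:1, sleep:1, grey:1, her:1, queen:1, why:1, us:1
Hapax (freq=1): by, carry, grey, her, king, old, queen, sleep, so, us, why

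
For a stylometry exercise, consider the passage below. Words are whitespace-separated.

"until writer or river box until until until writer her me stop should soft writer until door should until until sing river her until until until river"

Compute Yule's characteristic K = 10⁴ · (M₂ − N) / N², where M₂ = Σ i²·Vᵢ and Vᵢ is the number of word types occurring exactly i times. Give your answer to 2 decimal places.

Frequencies: until:10, writer:3, river:3, her:2, should:2, or:1, box:1, me:1, stop:1, soft:1, door:1, sing:1
N = 27. Frequency spectrum: V_1=7, V_2=2, V_3=2, V_10=1
M₂ = 1²·7 + 2²·2 + 3²·2 + 10²·1 = 133
K = 10000 × (133 − 27) / 27² = 1454.05

1454.05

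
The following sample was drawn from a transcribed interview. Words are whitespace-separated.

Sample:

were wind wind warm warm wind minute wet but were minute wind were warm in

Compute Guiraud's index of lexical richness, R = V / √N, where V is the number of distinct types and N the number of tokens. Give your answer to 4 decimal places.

1.8074

N = 15, V = 7.
√N = 3.872983
R = 7 / 3.872983 = 1.8074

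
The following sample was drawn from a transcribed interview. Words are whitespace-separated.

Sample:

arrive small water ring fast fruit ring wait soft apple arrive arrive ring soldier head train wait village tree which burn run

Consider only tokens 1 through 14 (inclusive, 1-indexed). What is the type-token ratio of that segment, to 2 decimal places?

0.71

Segment tokens 1–14: arrive, small, water, ring, fast, fruit, ring, wait, soft, apple, arrive, arrive, ring, soldier
Segment N = 14, segment V = 10.
TTR = 10 / 14 = 0.71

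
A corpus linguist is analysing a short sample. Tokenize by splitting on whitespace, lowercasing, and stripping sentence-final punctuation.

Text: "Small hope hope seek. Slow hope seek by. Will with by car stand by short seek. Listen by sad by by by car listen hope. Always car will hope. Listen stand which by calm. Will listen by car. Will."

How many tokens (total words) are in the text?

Tokens: small, hope, hope, seek, slow, hope, seek, by, will, with, by, car, stand, by, short, seek, listen, by, sad, by, by, by, car, listen, hope, always, car, will, hope, listen, stand, which, by, calm, will, listen, by, car, will
N = 39

39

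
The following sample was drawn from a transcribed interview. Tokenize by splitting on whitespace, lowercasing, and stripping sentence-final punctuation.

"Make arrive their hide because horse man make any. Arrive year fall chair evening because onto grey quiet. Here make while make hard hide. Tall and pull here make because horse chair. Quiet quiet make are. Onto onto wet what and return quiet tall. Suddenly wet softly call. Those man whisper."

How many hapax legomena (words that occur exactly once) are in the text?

17

Frequencies: make:6, quiet:4, because:3, onto:3, arrive:2, hide:2, horse:2, man:2, chair:2, here:2, tall:2, and:2, wet:2, their:1, any:1, year:1, fall:1, evening:1, grey:1, while:1, … (10 more, each freq 1)
Hapax (freq=1): any, are, call, evening, fall, grey, hard, pull, return, softly, suddenly, their, those, what, while, whisper, year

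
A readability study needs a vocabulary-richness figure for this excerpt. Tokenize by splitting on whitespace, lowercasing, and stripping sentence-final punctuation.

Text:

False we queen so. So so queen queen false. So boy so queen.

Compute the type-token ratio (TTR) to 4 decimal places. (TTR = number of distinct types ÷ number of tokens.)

0.3846

N = 13 tokens, V = 5 types.
TTR = V / N = 5 / 13 = 0.3846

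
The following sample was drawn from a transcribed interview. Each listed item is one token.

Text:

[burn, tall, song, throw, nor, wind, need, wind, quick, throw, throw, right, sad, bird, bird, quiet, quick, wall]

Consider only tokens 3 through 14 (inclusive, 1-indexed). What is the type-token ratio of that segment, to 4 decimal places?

Segment tokens 3–14: song, throw, nor, wind, need, wind, quick, throw, throw, right, sad, bird
Segment N = 12, segment V = 9.
TTR = 9 / 12 = 0.7500

0.7500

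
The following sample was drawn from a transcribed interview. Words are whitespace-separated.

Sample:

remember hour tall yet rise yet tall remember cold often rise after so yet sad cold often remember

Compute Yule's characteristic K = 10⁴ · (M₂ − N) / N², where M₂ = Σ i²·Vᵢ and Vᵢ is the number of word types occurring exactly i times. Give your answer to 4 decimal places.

617.2840

Frequencies: remember:3, yet:3, tall:2, rise:2, cold:2, often:2, hour:1, after:1, so:1, sad:1
N = 18. Frequency spectrum: V_1=4, V_2=4, V_3=2
M₂ = 1²·4 + 2²·4 + 3²·2 = 38
K = 10000 × (38 − 18) / 18² = 617.2840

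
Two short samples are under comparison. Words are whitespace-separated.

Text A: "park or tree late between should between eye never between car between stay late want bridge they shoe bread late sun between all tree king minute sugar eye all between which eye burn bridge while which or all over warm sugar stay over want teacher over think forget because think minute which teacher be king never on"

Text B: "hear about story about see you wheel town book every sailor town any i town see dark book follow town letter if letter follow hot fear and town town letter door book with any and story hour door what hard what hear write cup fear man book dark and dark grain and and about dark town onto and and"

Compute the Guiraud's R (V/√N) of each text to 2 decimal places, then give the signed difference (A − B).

A: V=31, N=57, R=4.11
B: V=29, N=59, R=3.78
Difference = 4.11 − 3.78 = 0.33

0.33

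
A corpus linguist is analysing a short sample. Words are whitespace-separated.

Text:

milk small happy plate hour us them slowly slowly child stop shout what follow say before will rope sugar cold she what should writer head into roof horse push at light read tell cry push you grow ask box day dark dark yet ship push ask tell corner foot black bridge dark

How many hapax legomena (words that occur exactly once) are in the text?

Frequencies: push:3, dark:3, slowly:2, what:2, tell:2, ask:2, milk:1, small:1, happy:1, plate:1, hour:1, us:1, them:1, child:1, stop:1, shout:1, follow:1, say:1, before:1, will:1, … (24 more, each freq 1)
Hapax (freq=1): at, before, black, box, bridge, child, cold, corner, cry, day, follow, foot, grow, happy, head, horse, hour, into, light, milk, plate, read, roof, rope, say, she, ship, should, shout, small, stop, sugar, them, us, will, writer, yet, you

38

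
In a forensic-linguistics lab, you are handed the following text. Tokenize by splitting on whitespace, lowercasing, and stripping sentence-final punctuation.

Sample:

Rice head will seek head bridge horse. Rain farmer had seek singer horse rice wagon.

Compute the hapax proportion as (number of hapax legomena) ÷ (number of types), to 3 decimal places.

0.636

Frequencies: rice:2, head:2, seek:2, horse:2, will:1, bridge:1, rain:1, farmer:1, had:1, singer:1, wagon:1
Hapax count = 7; type count = 11.
Ratio = 7 / 11 = 0.636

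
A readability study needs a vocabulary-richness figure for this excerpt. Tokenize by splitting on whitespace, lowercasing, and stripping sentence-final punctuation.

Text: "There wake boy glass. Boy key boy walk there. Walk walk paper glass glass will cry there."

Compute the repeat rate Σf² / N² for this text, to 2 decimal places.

0.14

Frequencies: there:3, boy:3, glass:3, walk:3, wake:1, key:1, paper:1, will:1, cry:1
Σf² = 41; N² = 289
Repeat rate = 41 / 289 = 0.14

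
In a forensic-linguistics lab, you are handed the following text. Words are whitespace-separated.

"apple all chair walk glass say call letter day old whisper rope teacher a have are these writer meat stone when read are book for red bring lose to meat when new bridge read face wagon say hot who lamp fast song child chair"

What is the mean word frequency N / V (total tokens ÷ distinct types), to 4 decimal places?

N = 44 tokens, V = 38 types.
Mean frequency = N / V = 44 / 38 = 1.1579

1.1579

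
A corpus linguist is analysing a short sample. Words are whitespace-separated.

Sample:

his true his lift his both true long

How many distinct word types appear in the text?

Distinct types: {both, his, lift, long, true}
V = 5

5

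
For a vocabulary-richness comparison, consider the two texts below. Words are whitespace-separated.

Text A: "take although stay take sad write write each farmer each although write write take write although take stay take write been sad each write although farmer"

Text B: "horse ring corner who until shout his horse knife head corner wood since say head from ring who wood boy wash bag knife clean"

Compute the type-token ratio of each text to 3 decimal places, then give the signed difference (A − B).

TTR(A) = 8/26 = 0.308
TTR(B) = 17/24 = 0.708
Difference = 0.308 − 0.708 = -0.400

-0.400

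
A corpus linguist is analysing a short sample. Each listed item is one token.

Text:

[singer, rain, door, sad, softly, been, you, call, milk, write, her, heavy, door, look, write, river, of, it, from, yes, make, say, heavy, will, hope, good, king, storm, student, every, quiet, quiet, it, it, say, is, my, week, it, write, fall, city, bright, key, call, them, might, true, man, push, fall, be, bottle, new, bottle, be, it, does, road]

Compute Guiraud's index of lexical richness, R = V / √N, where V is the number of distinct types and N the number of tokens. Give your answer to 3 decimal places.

N = 59, V = 45.
√N = 7.681146
R = 45 / 7.681146 = 5.859

5.859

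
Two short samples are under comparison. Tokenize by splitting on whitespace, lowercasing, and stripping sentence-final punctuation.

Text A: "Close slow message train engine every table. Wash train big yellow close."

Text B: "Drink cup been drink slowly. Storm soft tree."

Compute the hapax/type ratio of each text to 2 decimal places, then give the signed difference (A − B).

-0.06

A: hapax=8, V=10, ratio=0.80
B: hapax=6, V=7, ratio=0.86
Difference = 0.80 − 0.86 = -0.06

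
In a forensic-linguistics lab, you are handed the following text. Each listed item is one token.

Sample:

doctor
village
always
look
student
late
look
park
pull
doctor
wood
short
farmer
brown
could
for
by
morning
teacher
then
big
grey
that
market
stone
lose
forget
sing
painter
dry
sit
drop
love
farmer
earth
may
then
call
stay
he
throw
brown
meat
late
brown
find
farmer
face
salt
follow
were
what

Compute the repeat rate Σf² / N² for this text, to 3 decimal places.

Frequencies: farmer:3, brown:3, doctor:2, look:2, late:2, then:2, village:1, always:1, student:1, park:1, pull:1, wood:1, short:1, could:1, for:1, by:1, morning:1, teacher:1, big:1, grey:1, … (24 more, each freq 1)
Σf² = 72; N² = 2704
Repeat rate = 72 / 2704 = 0.027

0.027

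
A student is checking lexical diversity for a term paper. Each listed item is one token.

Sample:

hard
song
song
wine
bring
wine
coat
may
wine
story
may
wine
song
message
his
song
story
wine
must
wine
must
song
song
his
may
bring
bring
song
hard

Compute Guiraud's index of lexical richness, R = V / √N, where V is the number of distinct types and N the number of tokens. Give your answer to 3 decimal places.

1.857

N = 29, V = 10.
√N = 5.385165
R = 10 / 5.385165 = 1.857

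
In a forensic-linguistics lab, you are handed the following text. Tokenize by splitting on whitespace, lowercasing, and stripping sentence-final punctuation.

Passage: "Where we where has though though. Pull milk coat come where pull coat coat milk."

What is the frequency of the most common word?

3

Frequencies: where:3, coat:3, though:2, pull:2, milk:2, we:1, has:1, come:1
Most common: 'where' with frequency 3.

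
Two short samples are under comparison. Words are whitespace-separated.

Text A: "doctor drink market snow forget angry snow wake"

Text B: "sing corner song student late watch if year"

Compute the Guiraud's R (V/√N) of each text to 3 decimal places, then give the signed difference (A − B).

A: V=7, N=8, R=2.475
B: V=8, N=8, R=2.828
Difference = 2.475 − 2.828 = -0.353

-0.353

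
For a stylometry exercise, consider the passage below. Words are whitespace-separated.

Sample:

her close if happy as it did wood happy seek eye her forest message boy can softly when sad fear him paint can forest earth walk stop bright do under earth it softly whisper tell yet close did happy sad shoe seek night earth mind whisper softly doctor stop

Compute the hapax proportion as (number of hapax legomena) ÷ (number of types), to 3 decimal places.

0.606

Frequencies: happy:3, softly:3, earth:3, her:2, close:2, it:2, did:2, seek:2, forest:2, can:2, sad:2, stop:2, whisper:2, if:1, as:1, wood:1, eye:1, message:1, boy:1, when:1, … (13 more, each freq 1)
Hapax count = 20; type count = 33.
Ratio = 20 / 33 = 0.606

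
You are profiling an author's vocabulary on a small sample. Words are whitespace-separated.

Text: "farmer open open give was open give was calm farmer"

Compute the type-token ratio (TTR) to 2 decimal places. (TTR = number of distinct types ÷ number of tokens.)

N = 10 tokens, V = 5 types.
TTR = V / N = 5 / 10 = 0.50

0.50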